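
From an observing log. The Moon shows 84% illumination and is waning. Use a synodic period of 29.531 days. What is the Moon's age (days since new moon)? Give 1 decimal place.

Invert f = (1 − cos θ)/2 to get cos θ = 1 − 2(0.84) = -0.680, hence θ₀ = arccos -0.680 = 132.8°.
Waning ⇒ past full, so θ = 360° − 132.8° = 227.2°.
That fraction of the synodic month is 227.2/360 × 29.531 d ≈ 18.63 d.

18.6 days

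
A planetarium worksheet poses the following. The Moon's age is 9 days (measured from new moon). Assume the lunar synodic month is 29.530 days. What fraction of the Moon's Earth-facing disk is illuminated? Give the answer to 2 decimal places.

0.67

Phase angle: θ = 360°·(9 d)/(29.530 d) = 109.7°.
Illuminated fraction = (1 − cos 109.7°)/2 = (1 − (-0.337))/2 ≈ 0.669.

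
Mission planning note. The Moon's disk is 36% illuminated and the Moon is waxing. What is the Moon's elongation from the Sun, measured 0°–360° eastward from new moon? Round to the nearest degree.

Invert f = (1 − cos θ)/2 to get cos θ = 1 − 2(0.36) = 0.280, hence θ₀ = arccos 0.280 = 73.7°.
The Moon is waxing (0°–180°), so θ = 73.7° directly.

74°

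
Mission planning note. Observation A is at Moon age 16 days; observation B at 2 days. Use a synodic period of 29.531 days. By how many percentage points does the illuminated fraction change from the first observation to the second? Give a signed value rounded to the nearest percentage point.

-94 pp

θ₁ = 360° × 16/29.531 = 195.0°, f₁ = (1 − cos θ₁)/2 = 0.983.
θ₂ = 360° × 2/29.531 = 24.4°, f₂ = (1 − cos θ₂)/2 = 0.045.
Change = f₂ − f₁ = -0.938 → -94 percentage points.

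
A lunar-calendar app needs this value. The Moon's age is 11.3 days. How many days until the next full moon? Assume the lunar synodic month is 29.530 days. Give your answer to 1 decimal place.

Full moon occurs at elongation 180°, i.e. at age 29.530 × 180/360 = 14.765 d.
That is 14.765 − 11.3 = 3.465 days ahead.

3.5 days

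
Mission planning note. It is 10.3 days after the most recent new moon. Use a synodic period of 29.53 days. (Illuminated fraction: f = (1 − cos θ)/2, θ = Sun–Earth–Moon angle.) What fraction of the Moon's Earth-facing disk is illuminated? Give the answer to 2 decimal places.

The Moon has covered 10.3/29.53 of its cycle, so θ ≈ 360° × 10.3/29.53 = 125.6°.
Illuminated fraction = (1 − cos 125.6°)/2 = (1 − (-0.582))/2 ≈ 0.791.

0.79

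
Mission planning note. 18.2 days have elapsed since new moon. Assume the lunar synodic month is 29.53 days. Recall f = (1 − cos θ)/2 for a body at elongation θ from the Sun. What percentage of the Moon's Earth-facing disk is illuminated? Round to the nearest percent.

Elongation θ = 360° × 18.2/29.53 ≈ 221.9°.
Illuminated fraction = (1 − cos 221.9°)/2 = (1 − (-0.745))/2 ≈ 0.872, so 87%.

87%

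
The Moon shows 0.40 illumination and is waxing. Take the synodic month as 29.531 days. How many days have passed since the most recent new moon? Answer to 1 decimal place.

Invert f = (1 − cos θ)/2 to get cos θ = 1 − 2(0.40) = 0.200, hence θ₀ = arccos 0.200 = 78.5°.
The Moon is waxing (0°–180°), so θ = 78.5° directly.
At 360°/29.531 d per day, 78.5° corresponds to 6.44 days.

6.4 days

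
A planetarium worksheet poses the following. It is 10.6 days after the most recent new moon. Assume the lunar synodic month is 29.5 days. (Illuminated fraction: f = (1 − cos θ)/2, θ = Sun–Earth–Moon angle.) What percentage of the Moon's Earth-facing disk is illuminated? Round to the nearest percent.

82%

Phase angle: θ = 360°·(10.6 d)/(29.5 d) = 129.4°.
cos 129.4° = (-0.634), so f = (1 − (-0.634))/2 = 0.817, so 82%.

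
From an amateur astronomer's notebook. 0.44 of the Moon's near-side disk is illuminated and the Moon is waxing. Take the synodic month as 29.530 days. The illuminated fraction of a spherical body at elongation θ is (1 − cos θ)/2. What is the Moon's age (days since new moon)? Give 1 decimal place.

6.8 days

From f = (1 − cos θ)/2: cos θ = 1 − 2×0.44 = 0.120; arccos → 83.1°.
The Moon is waxing (0°–180°), so θ = 83.1° directly.
That fraction of the synodic month is 83.1/360 × 29.530 d ≈ 6.82 d.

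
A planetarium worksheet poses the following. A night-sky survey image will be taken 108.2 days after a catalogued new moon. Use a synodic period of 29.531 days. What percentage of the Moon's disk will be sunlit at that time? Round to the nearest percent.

108.2 d spans 3 complete synodic months (3 × 29.531 = 88.59 d) plus 19.61 d.
Phase angle: θ = 360°·(19.61 d)/(29.531 d) = 239.0°.
cos 239.0° = (-0.515), so f = (1 − (-0.515))/2 = 0.757, so 76%.

76%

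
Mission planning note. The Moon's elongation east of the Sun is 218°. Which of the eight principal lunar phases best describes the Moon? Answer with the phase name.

waning gibbous

218° lies in the waning gibbous sector of the 8-phase cycle.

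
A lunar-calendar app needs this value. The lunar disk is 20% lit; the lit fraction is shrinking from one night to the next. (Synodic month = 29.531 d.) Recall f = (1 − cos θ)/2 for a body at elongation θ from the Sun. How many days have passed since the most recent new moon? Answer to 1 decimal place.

25.2 days

cos θ = 1 − 2f = 0.600, giving a principal value of 53.1°.
Since the Moon is past full (waning), take the reflex angle: θ = 360° − 53.1° = 306.9°.
Age = 29.531 × 306.9°/360° ≈ 25.17 days.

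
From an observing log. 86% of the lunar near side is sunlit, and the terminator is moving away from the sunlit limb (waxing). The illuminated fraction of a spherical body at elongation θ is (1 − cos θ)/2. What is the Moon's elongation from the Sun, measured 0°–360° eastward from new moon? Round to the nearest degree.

136°

Invert f = (1 − cos θ)/2 to get cos θ = 1 − 2(0.86) = -0.720, hence θ₀ = arccos -0.720 = 136.1°.
Waxing ⇒ before full, so θ = 136.1°.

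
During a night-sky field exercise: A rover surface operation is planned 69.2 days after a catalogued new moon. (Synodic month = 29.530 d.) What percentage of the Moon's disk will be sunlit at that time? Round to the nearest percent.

Reduce mod P: 69.2 − 2×29.530 = 10.14 d into the current lunation.
Phase angle: θ = 360°·(10.14 d)/(29.530 d) = 123.6°.
cos 123.6° = (-0.554), so f = (1 − (-0.554))/2 = 0.777, so 78%.

78%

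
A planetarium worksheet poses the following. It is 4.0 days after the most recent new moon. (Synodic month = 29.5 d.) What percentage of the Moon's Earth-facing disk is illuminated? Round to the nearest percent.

Phase angle: θ = 360°·(4.0 d)/(29.5 d) = 48.8°.
With cos θ = 0.659, the lit fraction is (1 − 0.659)/2 ≈ 0.171, so 17%.

17%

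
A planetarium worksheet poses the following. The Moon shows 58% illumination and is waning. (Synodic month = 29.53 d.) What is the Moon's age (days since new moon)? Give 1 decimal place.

From f = (1 − cos θ)/2: cos θ = 1 − 2×0.58 = -0.160; arccos → 99.2°.
A waning Moon lies in 180°–360°, so θ = 360° − 99.2° = 260.8°.
At 360°/29.53 d per day, 260.8° corresponds to 21.39 days.

21.4 days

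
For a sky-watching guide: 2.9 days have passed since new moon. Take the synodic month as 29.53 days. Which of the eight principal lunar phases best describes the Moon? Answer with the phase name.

θ ≈ 360° × 2.9/29.53 = 35°, which falls in the waxing crescent sector.

waxing crescent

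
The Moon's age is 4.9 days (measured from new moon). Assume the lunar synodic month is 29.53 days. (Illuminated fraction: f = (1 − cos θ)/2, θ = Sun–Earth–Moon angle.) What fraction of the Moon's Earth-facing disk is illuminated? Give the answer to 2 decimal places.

Phase angle: θ = 360°·(4.9 d)/(29.53 d) = 59.7°.
With cos θ = 0.504, the lit fraction is (1 − 0.504)/2 ≈ 0.248.

0.25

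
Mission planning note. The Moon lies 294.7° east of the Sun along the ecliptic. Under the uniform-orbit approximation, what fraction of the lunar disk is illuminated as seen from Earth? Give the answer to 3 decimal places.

cos 294.7° = 0.418, so f = (1 − 0.418)/2 = 0.291.

0.291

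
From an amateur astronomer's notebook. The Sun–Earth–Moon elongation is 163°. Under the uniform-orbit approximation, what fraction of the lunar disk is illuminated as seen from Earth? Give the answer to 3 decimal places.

0.978

cos 163° = (-0.956), so f = (1 − (-0.956))/2 = 0.978.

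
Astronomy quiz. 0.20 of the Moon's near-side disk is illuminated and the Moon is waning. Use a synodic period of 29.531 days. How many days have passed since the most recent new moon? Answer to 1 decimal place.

cos θ = 1 − 2f = 0.600, giving a principal value of 53.1°.
A waning Moon lies in 180°–360°, so θ = 360° − 53.1° = 306.9°.
Age = 29.531 × 306.9°/360° ≈ 25.17 days.

25.2 days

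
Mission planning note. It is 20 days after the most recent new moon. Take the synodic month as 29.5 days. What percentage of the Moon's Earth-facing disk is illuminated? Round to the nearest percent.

72%

The Moon has covered 20/29.5 of its cycle, so θ ≈ 360° × 20/29.5 = 244.1°.
cos 244.1° = (-0.437), so f = (1 − (-0.437))/2 = 0.719, so 72%.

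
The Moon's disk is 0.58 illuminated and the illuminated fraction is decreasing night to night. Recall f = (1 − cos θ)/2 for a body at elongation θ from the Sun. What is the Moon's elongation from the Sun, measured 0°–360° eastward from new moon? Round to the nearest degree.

261°

Invert f = (1 − cos θ)/2 to get cos θ = 1 − 2(0.58) = -0.160, hence θ₀ = arccos -0.160 = 99.2°.
Since the Moon is past full (waning), take the reflex angle: θ = 360° − 99.2° = 260.8°.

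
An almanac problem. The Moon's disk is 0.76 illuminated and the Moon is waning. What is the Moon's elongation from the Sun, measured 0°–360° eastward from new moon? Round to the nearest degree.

Invert f = (1 − cos θ)/2 to get cos θ = 1 − 2(0.76) = -0.520, hence θ₀ = arccos -0.520 = 121.3°.
Waning ⇒ past full, so θ = 360° − 121.3° = 238.7°.

239°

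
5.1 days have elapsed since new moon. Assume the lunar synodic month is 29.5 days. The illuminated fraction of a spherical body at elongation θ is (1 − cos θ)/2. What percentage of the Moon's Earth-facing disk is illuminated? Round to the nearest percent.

Phase angle: θ = 360°·(5.1 d)/(29.5 d) = 62.2°.
Illuminated fraction = (1 − cos 62.2°)/2 = (1 − 0.466)/2 ≈ 0.267, so 27%.

27%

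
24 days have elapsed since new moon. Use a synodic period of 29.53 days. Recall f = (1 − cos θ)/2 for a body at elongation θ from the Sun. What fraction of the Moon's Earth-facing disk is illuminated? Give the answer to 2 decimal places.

The Moon has covered 24/29.53 of its cycle, so θ ≈ 360° × 24/29.53 = 292.6°.
With cos θ = 0.384, the lit fraction is (1 − 0.384)/2 ≈ 0.308.

0.31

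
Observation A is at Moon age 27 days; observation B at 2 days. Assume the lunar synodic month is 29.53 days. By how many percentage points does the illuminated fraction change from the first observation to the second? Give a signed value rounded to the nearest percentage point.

θ₁ = 360° × 27/29.53 = 329.2°, f₁ = (1 − cos θ₁)/2 = 0.071.
θ₂ = 360° × 2/29.53 = 24.4°, f₂ = (1 − cos θ₂)/2 = 0.045.
Change = f₂ − f₁ = -0.026 → -3 percentage points.

-3 percentage points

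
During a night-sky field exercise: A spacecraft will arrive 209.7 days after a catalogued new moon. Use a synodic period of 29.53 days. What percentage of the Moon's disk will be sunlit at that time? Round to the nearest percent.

10%

Reduce mod P: 209.7 − 7×29.53 = 2.99 d into the current lunation.
Elongation θ = 360° × 2.99/29.53 ≈ 36.5°.
cos 36.5° = 0.804, so f = (1 − 0.804)/2 = 0.098, so 10%.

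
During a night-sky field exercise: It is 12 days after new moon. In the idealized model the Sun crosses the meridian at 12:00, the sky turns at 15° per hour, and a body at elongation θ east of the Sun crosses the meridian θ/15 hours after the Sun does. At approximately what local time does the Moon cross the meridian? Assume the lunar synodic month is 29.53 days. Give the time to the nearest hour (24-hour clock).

22:00

Elongation θ = 360° × 12/29.53 ≈ 146.3°.
Delay after the Sun = 146.3° / (15°/h) ≈ 9.75 h.
12:00 + 9.75 h ≈ 21:45 → 22:00 to the nearest hour.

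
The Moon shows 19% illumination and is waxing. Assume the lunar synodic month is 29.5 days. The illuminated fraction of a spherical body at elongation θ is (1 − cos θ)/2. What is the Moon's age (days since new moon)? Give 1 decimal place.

From f = (1 − cos θ)/2: cos θ = 1 − 2×0.19 = 0.620; arccos → 51.7°.
Before full moon the principal value applies: θ = 51.7°.
That fraction of the synodic month is 51.7/360 × 29.5 d ≈ 4.24 d.

4.2 days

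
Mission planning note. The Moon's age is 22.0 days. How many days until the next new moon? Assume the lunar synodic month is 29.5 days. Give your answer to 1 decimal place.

The next new moon completes the synodic month: 29.5 − 22.0 = 7.500 days.

7.5 days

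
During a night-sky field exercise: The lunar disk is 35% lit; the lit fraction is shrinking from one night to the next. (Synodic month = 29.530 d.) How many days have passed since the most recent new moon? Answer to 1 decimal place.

23.6 days

cos θ = 1 − 2f = 0.300, giving a principal value of 72.5°.
A waning Moon lies in 180°–360°, so θ = 360° − 72.5° = 287.5°.
That fraction of the synodic month is 287.5/360 × 29.530 d ≈ 23.58 d.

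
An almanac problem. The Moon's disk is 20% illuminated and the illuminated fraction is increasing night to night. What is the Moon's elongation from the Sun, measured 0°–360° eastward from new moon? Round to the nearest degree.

53°

Invert f = (1 − cos θ)/2 to get cos θ = 1 − 2(0.20) = 0.600, hence θ₀ = arccos 0.600 = 53.1°.
The Moon is waxing (0°–180°), so θ = 53.1° directly.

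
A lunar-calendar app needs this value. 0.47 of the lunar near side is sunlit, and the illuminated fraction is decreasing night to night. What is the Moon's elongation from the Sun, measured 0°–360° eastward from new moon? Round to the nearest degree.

Invert f = (1 − cos θ)/2 to get cos θ = 1 − 2(0.47) = 0.060, hence θ₀ = arccos 0.060 = 86.6°.
Waning ⇒ past full, so θ = 360° − 86.6° = 273.4°.

273°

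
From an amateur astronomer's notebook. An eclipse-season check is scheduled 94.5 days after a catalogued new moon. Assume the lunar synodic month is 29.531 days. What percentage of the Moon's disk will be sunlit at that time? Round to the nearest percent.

35%

Reduce mod P: 94.5 − 3×29.531 = 5.91 d into the current lunation.
Elongation θ = 360° × 5.91/29.531 ≈ 72.0°.
With cos θ = 0.309, the lit fraction is (1 − 0.309)/2 ≈ 0.346, so 35%.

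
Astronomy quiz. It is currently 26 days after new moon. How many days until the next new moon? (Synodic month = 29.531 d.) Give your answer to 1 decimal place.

3.5 days

The next new moon completes the synodic month: 29.531 − 26 = 3.531 days.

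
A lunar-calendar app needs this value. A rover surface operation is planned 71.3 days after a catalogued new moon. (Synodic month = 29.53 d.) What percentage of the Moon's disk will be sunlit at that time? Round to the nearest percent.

93%

Reduce mod P: 71.3 − 2×29.53 = 12.24 d into the current lunation.
The Moon has covered 12.24/29.53 of its cycle, so θ ≈ 360° × 12.24/29.53 = 149.2°.
Illuminated fraction = (1 − cos 149.2°)/2 = (1 − (-0.859))/2 ≈ 0.930, so 93%.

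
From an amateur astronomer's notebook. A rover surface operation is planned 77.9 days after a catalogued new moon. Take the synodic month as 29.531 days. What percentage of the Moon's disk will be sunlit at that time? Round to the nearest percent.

Reduce mod P: 77.9 − 2×29.531 = 18.84 d into the current lunation.
Elongation θ = 360° × 18.84/29.531 ≈ 229.6°.
cos 229.6° = (-0.648), so f = (1 − (-0.648))/2 = 0.824, so 82%.

82%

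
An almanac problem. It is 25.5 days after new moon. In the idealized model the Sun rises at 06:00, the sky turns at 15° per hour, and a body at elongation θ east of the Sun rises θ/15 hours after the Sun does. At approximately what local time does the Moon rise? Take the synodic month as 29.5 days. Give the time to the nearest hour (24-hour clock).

03:00

Elongation θ = 360° × 25.5/29.5 ≈ 311.2°.
The Moon trails the Sun by θ/15 = 311.2/15 ≈ 20.75 hours.
06:00 + 20.75 h ≈ 02:45 → 03:00 to the nearest hour.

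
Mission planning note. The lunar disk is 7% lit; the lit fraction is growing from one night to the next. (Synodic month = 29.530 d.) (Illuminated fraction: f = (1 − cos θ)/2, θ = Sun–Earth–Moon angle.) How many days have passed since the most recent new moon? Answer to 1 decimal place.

2.5 days

Invert f = (1 − cos θ)/2 to get cos θ = 1 − 2(0.07) = 0.860, hence θ₀ = arccos 0.860 = 30.7°.
The Moon is waxing (0°–180°), so θ = 30.7° directly.
Age = 29.530 × 30.7°/360° ≈ 2.52 days.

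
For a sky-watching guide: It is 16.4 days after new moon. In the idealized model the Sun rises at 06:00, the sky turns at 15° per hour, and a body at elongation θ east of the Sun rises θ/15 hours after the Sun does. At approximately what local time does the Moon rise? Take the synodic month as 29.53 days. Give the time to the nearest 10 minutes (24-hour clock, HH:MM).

19:20

The Moon has covered 16.4/29.53 of its cycle, so θ ≈ 360° × 16.4/29.53 = 199.9°.
Delay after the Sun = 199.9° / (15°/h) ≈ 13.33 h.
06:00 + 13.329 h ≈ 19:20 → 19:20 to the nearest ten minutes.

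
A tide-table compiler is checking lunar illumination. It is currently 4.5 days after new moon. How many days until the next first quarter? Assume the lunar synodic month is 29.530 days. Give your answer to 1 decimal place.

2.9 days

First quarter occurs at elongation 90°, i.e. at age 29.530 × 90/360 = 7.383 d.
So 2.883 days remain (7.383 − 4.5).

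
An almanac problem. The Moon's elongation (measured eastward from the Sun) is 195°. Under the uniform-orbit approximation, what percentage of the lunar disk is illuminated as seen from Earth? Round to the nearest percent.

f = (1 − cos 195°)/2 = (1 − (-0.966))/2 ≈ 0.983, i.e. 98%.

98%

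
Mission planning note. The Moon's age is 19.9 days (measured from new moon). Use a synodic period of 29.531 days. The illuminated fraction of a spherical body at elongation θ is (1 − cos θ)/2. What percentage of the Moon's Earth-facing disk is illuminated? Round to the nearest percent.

Phase angle: θ = 360°·(19.9 d)/(29.531 d) = 242.6°.
With cos θ = (-0.460), the lit fraction is (1 − (-0.460))/2 ≈ 0.730, so 73%.

73%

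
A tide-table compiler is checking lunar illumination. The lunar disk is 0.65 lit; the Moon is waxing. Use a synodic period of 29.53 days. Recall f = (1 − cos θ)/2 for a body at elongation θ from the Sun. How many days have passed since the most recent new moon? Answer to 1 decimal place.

cos θ = 1 − 2f = -0.300, giving a principal value of 107.5°.
Before full moon the principal value applies: θ = 107.5°.
Age = 29.53 × 107.5°/360° ≈ 8.81 days.

8.8 days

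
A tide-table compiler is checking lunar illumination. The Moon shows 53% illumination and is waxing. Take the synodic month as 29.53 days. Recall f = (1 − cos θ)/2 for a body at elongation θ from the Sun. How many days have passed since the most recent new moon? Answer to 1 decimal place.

7.7 days

cos θ = 1 − 2f = -0.060, giving a principal value of 93.4°.
Waxing ⇒ before full, so θ = 93.4°.
At 360°/29.53 d per day, 93.4° corresponds to 7.66 days.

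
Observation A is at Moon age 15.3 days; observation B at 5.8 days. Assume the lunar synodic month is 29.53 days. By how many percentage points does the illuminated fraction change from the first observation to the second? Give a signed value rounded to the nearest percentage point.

First observation: θ = 360°·15.3/29.53 = 186.5°, so f = 0.997.
Second observation: θ = 70.7°, f = 0.335.
Δf = 0.335 − 0.997 = -0.662, i.e. -66 pp.

-66 percentage points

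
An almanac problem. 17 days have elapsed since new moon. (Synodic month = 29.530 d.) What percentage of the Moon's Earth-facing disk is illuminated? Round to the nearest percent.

Phase angle: θ = 360°·(17 d)/(29.530 d) = 207.2°.
cos 207.2° = (-0.889), so f = (1 − (-0.889))/2 = 0.945, so 94%.

94%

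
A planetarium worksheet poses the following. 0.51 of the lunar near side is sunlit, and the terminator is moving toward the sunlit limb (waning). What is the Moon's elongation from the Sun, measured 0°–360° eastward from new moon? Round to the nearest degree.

cos θ = 1 − 2f = -0.020, giving a principal value of 91.1°.
Waning ⇒ past full, so θ = 360° − 91.1° = 268.9°.

269°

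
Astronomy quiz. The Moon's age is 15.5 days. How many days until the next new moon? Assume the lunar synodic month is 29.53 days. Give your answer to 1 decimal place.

14.0 days

The next new moon completes the synodic month: 29.53 − 15.5 = 14.030 days.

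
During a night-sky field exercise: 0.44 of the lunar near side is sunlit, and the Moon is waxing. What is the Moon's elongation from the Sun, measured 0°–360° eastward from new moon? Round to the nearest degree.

cos θ = 1 − 2f = 0.120, giving a principal value of 83.1°.
Before full moon the principal value applies: θ = 83.1°.

83°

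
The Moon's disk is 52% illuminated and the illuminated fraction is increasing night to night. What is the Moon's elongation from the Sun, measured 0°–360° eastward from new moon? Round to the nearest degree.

92°

cos θ = 1 − 2f = -0.040, giving a principal value of 92.3°.
The Moon is waxing (0°–180°), so θ = 92.3° directly.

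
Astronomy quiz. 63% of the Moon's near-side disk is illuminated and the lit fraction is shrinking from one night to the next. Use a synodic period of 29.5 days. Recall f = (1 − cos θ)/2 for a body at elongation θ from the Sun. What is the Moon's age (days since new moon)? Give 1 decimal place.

20.9 days

Invert f = (1 − cos θ)/2 to get cos θ = 1 − 2(0.63) = -0.260, hence θ₀ = arccos -0.260 = 105.1°.
Waning ⇒ past full, so θ = 360° − 105.1° = 254.9°.
Age = 29.5 × 254.9°/360° ≈ 20.89 days.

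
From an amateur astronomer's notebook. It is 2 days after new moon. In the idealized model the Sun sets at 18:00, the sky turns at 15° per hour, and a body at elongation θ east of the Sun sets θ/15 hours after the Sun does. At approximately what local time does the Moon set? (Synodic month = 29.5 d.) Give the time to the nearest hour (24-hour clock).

Elongation θ = 360° × 2/29.5 ≈ 24.4°.
At 15° of sky rotation per hour, 24.4° corresponds to a 1.63 h lag.
18:00 + 1.63 h ≈ 19:38 → 20:00 to the nearest hour.

20:00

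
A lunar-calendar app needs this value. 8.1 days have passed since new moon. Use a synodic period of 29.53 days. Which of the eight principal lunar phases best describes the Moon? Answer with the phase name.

first quarter

θ ≈ 360° × 8.1/29.53 = 99°, which falls in the first quarter sector.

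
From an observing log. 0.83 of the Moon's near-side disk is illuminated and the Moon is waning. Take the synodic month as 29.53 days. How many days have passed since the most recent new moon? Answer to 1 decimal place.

cos θ = 1 − 2f = -0.660, giving a principal value of 131.3°.
A waning Moon lies in 180°–360°, so θ = 360° − 131.3° = 228.7°.
That fraction of the synodic month is 228.7/360 × 29.53 d ≈ 18.76 d.

18.8 days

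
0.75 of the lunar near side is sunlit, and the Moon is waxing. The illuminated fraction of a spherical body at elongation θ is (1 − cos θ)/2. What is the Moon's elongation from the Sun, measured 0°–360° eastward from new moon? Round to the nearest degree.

From f = (1 − cos θ)/2: cos θ = 1 − 2×0.75 = -0.500; arccos → 120.0°.
Waxing ⇒ before full, so θ = 120.0°.

120°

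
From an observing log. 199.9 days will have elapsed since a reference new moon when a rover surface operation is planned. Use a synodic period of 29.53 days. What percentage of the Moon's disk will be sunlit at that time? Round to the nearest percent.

Reduce mod P: 199.9 − 6×29.53 = 22.72 d into the current lunation.
Elongation θ = 360° × 22.72/29.53 ≈ 277.0°.
Illuminated fraction = (1 − cos 277.0°)/2 = (1 − 0.122)/2 ≈ 0.439, so 44%.

44%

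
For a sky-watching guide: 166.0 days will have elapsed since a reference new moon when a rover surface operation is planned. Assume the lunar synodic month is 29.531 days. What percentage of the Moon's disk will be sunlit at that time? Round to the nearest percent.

86%

Reduce mod P: 166.0 − 5×29.531 = 18.34 d into the current lunation.
The Moon has covered 18.34/29.531 of its cycle, so θ ≈ 360° × 18.34/29.531 = 223.6°.
Illuminated fraction = (1 − cos 223.6°)/2 = (1 − (-0.724))/2 ≈ 0.862, so 86%.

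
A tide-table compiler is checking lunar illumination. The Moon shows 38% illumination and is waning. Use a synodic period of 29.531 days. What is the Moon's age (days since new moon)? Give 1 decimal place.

23.3 days

Invert f = (1 − cos θ)/2 to get cos θ = 1 − 2(0.38) = 0.240, hence θ₀ = arccos 0.240 = 76.1°.
Waning ⇒ past full, so θ = 360° − 76.1° = 283.9°.
At 360°/29.531 d per day, 283.9° corresponds to 23.29 days.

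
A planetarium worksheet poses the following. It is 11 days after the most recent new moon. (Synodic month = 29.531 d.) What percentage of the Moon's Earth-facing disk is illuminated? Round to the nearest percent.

85%

Elongation θ = 360° × 11/29.531 ≈ 134.1°.
With cos θ = (-0.696), the lit fraction is (1 − (-0.696))/2 ≈ 0.848, so 85%.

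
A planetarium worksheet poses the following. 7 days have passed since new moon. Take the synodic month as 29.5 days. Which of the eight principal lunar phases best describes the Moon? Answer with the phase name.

At 7/29.5 of the cycle, θ ≈ 85° — the first quarter range.

first quarter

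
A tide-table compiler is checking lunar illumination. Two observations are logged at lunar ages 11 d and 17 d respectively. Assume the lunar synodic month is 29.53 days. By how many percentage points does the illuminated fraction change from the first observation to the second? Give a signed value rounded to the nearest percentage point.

First observation: θ = 360°·11/29.53 = 134.1°, so f = 0.848.
Second observation: θ = 207.2°, f = 0.945.
Δf = 0.945 − 0.848 = +0.097, i.e. +10 pp.

+10 percentage points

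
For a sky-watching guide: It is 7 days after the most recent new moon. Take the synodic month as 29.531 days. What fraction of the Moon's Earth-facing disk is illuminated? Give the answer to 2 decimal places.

The Moon has covered 7/29.531 of its cycle, so θ ≈ 360° × 7/29.531 = 85.3°.
Illuminated fraction = (1 − cos 85.3°)/2 = (1 − 0.081)/2 ≈ 0.459.

0.46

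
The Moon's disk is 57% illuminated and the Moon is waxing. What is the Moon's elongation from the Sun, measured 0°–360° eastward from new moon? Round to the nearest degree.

Invert f = (1 − cos θ)/2 to get cos θ = 1 − 2(0.57) = -0.140, hence θ₀ = arccos -0.140 = 98.0°.
The Moon is waxing (0°–180°), so θ = 98.0° directly.

98°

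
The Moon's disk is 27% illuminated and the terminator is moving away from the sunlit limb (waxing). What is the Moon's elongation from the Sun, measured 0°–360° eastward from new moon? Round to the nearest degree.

63°

cos θ = 1 − 2f = 0.460, giving a principal value of 62.6°.
Waxing ⇒ before full, so θ = 62.6°.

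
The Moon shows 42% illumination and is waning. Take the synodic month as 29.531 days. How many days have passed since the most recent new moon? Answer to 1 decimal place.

Invert f = (1 − cos θ)/2 to get cos θ = 1 − 2(0.42) = 0.160, hence θ₀ = arccos 0.160 = 80.8°.
Waning ⇒ past full, so θ = 360° − 80.8° = 279.2°.
At 360°/29.531 d per day, 279.2° corresponds to 22.90 days.

22.9 days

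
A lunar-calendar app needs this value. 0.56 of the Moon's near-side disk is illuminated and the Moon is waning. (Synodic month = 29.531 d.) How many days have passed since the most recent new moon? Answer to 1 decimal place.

21.6 days

From f = (1 − cos θ)/2: cos θ = 1 − 2×0.56 = -0.120; arccos → 96.9°.
Since the Moon is past full (waning), take the reflex angle: θ = 360° − 96.9° = 263.1°.
At 360°/29.531 d per day, 263.1° corresponds to 21.58 days.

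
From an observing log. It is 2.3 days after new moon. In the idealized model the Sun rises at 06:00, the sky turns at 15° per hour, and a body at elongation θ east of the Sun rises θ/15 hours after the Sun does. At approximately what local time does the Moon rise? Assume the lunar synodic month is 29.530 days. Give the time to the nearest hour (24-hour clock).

08:00

Phase angle: θ = 360°·(2.3 d)/(29.530 d) = 28.0°.
Delay after the Sun = 28.0° / (15°/h) ≈ 1.87 h.
06:00 + 1.87 h ≈ 07:52 → 08:00 to the nearest hour.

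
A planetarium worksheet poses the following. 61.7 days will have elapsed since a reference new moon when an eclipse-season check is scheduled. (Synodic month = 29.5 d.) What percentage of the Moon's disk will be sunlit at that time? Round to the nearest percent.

8%

61.7 d spans 2 complete synodic months (2 × 29.5 = 59.00 d) plus 2.70 d.
The Moon has covered 2.70/29.5 of its cycle, so θ ≈ 360° × 2.70/29.5 = 32.9°.
cos 32.9° = 0.839, so f = (1 − 0.839)/2 = 0.080, so 8%.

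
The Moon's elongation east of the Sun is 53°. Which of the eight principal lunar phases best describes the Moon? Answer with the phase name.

53° lies in the waxing crescent sector of the 8-phase cycle.

waxing crescent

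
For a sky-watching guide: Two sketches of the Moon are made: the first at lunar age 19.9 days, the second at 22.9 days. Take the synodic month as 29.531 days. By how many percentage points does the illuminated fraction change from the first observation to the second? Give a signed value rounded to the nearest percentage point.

-31 percentage points

θ₁ = 360° × 19.9/29.531 = 242.6°, f₁ = (1 − cos θ₁)/2 = 0.730.
θ₂ = 360° × 22.9/29.531 = 279.2°, f₂ = (1 − cos θ₂)/2 = 0.420.
Change = f₂ − f₁ = -0.310 → -31 percentage points.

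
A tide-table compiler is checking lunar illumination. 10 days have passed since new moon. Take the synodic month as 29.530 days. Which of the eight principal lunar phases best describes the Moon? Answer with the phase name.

waxing gibbous

θ ≈ 360° × 10/29.530 = 122°, which falls in the waxing gibbous sector.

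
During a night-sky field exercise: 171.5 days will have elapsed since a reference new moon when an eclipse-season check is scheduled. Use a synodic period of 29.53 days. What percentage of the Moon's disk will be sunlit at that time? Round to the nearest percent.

32%

171.5/29.53 = 5.808 lunations, so 5 complete cycles and 23.85 d into the next.
Elongation θ = 360° × 23.85/29.53 ≈ 290.8°.
Illuminated fraction = (1 − cos 290.8°)/2 = (1 − 0.354)/2 ≈ 0.323, so 32%.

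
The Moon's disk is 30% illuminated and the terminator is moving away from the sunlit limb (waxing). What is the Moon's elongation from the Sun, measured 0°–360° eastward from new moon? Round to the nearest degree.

From f = (1 − cos θ)/2: cos θ = 1 − 2×0.30 = 0.400; arccos → 66.4°.
Waxing ⇒ before full, so θ = 66.4°.

66°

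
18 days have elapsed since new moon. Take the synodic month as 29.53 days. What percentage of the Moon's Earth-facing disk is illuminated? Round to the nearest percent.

Elongation θ = 360° × 18/29.53 ≈ 219.4°.
Illuminated fraction = (1 − cos 219.4°)/2 = (1 − (-0.772))/2 ≈ 0.886, so 89%.

89%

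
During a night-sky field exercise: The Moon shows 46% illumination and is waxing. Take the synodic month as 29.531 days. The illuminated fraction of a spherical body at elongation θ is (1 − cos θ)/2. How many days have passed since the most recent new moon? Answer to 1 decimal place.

7.0 days

Invert f = (1 − cos θ)/2 to get cos θ = 1 − 2(0.46) = 0.080, hence θ₀ = arccos 0.080 = 85.4°.
Waxing ⇒ before full, so θ = 85.4°.
At 360°/29.531 d per day, 85.4° corresponds to 7.01 days.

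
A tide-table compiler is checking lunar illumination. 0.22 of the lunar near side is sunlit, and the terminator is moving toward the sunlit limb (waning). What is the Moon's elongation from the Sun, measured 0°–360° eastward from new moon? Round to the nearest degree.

304°

From f = (1 − cos θ)/2: cos θ = 1 − 2×0.22 = 0.560; arccos → 55.9°.
Since the Moon is past full (waning), take the reflex angle: θ = 360° − 55.9° = 304.1°.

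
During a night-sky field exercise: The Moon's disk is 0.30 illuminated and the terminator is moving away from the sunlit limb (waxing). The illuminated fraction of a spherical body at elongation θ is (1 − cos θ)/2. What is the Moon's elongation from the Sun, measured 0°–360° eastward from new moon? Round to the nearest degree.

66°

From f = (1 − cos θ)/2: cos θ = 1 − 2×0.30 = 0.400; arccos → 66.4°.
The Moon is waxing (0°–180°), so θ = 66.4° directly.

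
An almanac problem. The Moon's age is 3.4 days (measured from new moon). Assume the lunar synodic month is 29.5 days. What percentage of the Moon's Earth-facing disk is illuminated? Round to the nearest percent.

Phase angle: θ = 360°·(3.4 d)/(29.5 d) = 41.5°.
With cos θ = 0.749, the lit fraction is (1 − 0.749)/2 ≈ 0.125, so 13%.

13%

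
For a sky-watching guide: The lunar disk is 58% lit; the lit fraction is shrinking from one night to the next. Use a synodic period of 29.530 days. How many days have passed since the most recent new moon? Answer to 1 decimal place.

Invert f = (1 − cos θ)/2 to get cos θ = 1 − 2(0.58) = -0.160, hence θ₀ = arccos -0.160 = 99.2°.
Waning ⇒ past full, so θ = 360° − 99.2° = 260.8°.
That fraction of the synodic month is 260.8/360 × 29.530 d ≈ 21.39 d.

21.4 days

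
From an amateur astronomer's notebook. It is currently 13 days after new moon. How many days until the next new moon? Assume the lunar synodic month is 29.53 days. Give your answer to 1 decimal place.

The next new moon completes the synodic month: 29.53 − 13 = 16.530 days.

16.5 days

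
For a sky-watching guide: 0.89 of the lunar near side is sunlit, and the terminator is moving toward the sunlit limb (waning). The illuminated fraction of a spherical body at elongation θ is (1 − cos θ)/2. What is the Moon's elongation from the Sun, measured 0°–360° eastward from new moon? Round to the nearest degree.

Invert f = (1 − cos θ)/2 to get cos θ = 1 − 2(0.89) = -0.780, hence θ₀ = arccos -0.780 = 141.3°.
Waning ⇒ past full, so θ = 360° − 141.3° = 218.7°.

219°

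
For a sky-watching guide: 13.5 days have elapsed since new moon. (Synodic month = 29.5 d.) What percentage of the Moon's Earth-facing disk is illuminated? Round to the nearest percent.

98%

Phase angle: θ = 360°·(13.5 d)/(29.5 d) = 164.7°.
Illuminated fraction = (1 − cos 164.7°)/2 = (1 − (-0.965))/2 ≈ 0.982, so 98%.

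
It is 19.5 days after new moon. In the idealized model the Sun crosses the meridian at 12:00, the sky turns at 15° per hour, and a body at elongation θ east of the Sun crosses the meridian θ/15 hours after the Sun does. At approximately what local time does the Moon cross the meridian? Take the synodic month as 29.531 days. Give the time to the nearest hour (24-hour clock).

04:00

Phase angle: θ = 360°·(19.5 d)/(29.531 d) = 237.7°.
At 15° of sky rotation per hour, 237.7° corresponds to a 15.85 h lag.
12:00 + 15.85 h ≈ 03:51 → 04:00 to the nearest hour.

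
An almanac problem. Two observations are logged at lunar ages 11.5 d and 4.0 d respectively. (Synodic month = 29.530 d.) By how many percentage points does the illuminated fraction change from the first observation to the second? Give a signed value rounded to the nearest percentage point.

θ₁ = 360° × 11.5/29.530 = 140.2°, f₁ = (1 − cos θ₁)/2 = 0.884.
θ₂ = 360° × 4.0/29.530 = 48.8°, f₂ = (1 − cos θ₂)/2 = 0.170.
Change = f₂ − f₁ = -0.714 → -71 percentage points.

-71 pp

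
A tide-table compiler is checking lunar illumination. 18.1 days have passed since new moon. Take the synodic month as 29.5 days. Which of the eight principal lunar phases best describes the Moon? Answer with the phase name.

waning gibbous

At 18.1/29.5 of the cycle, θ ≈ 221° — the waning gibbous range.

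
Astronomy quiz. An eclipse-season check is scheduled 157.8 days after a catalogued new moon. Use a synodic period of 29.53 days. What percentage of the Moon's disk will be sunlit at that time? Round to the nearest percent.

78%

157.8/29.53 = 5.344 lunations, so 5 complete cycles and 10.15 d into the next.
Elongation θ = 360° × 10.15/29.53 ≈ 123.7°.
With cos θ = (-0.555), the lit fraction is (1 − (-0.555))/2 ≈ 0.778, so 78%.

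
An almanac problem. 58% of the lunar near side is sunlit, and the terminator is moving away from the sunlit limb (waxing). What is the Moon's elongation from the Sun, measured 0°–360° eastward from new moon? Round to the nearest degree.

99°

Invert f = (1 − cos θ)/2 to get cos θ = 1 − 2(0.58) = -0.160, hence θ₀ = arccos -0.160 = 99.2°.
Waxing ⇒ before full, so θ = 99.2°.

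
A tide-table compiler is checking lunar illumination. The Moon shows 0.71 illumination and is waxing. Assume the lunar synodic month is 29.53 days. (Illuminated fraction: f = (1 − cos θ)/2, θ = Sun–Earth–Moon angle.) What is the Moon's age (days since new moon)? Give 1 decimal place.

9.4 days

cos θ = 1 − 2f = -0.420, giving a principal value of 114.8°.
Waxing ⇒ before full, so θ = 114.8°.
At 360°/29.53 d per day, 114.8° corresponds to 9.42 days.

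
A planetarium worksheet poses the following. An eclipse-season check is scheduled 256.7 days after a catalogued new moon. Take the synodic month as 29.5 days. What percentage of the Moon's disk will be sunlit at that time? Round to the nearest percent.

Reduce mod P: 256.7 − 8×29.5 = 20.70 d into the current lunation.
The Moon has covered 20.70/29.5 of its cycle, so θ ≈ 360° × 20.70/29.5 = 252.6°.
Illuminated fraction = (1 − cos 252.6°)/2 = (1 − (-0.299))/2 ≈ 0.649, so 65%.

65%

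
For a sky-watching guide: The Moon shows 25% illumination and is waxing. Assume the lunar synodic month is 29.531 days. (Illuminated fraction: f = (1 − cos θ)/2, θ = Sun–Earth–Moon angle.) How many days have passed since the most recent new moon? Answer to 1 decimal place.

4.9 days

Invert f = (1 − cos θ)/2 to get cos θ = 1 − 2(0.25) = 0.500, hence θ₀ = arccos 0.500 = 60.0°.
The Moon is waxing (0°–180°), so θ = 60.0° directly.
That fraction of the synodic month is 60.0/360 × 29.531 d ≈ 4.92 d.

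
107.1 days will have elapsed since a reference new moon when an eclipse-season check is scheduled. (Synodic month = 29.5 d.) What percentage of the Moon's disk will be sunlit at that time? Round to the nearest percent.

107.1 d spans 3 complete synodic months (3 × 29.5 = 88.50 d) plus 18.60 d.
Elongation θ = 360° × 18.60/29.5 ≈ 227.0°.
cos 227.0° = (-0.682), so f = (1 − (-0.682))/2 = 0.841, so 84%.

84%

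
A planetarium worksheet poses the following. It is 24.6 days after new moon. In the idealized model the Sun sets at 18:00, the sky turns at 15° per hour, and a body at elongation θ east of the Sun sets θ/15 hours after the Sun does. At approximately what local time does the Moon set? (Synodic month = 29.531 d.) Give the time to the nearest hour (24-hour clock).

Elongation θ = 360° × 24.6/29.531 ≈ 299.9°.
Delay after the Sun = 299.9° / (15°/h) ≈ 19.99 h.
18:00 + 19.99 h ≈ 14:00 → 14:00 to the nearest hour.

14:00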